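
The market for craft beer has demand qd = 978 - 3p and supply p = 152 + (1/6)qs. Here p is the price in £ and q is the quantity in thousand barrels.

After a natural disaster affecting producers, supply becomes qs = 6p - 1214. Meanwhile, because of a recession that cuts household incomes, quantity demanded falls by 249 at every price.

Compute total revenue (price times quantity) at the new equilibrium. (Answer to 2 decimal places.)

Original equilibrium: 978 - 3p = 6p - 912 gives 1890 = 9p, so p = 210 and q = 348.
The shock moves the curves to qd = 729 - 3p and qs = 6p - 1214.
New equilibrium: 729 - 3p = 6p - 1214 ⇒ 1943 = 9p ⇒ p = 1943/9 ≈ 215.8889, q = 244/3 ≈ 81.3333.
New expenditure = 215.8889 × 81.3333 = 17558.96.

17558.96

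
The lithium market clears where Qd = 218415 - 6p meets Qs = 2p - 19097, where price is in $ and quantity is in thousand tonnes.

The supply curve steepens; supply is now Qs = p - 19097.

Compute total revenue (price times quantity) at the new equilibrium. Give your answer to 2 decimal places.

Before the shock: 218415 - 6p = 2p - 19097 ⇒ 237512 = 8p ⇒ p = 29689, Q = 40281.
The new curves are Qd = 218415 - 6p (demand) and Qs = p - 19097 (supply).
Setting them equal: 218415 - 6p = p - 19097 → 237512 = 7p, so p = 237512/7 ≈ 33930.2857 and Q = 103833/7 ≈ 14833.2857.
New expenditure = 33930.2857 × 14833.2857 = 503297622.37.

503297622.37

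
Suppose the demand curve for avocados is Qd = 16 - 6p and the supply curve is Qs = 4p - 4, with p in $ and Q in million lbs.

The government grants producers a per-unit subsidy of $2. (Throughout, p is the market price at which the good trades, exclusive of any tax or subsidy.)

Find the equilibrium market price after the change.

1.2

Solve the original market: 16 - 6p = 4p - 4, hence p = 2 and Q = 4.
Since sellers receive the price plus the subsidy, the effective supply curve becomes Qs = 4p + 4.
New equilibrium: 16 - 6p = 4p + 4 ⇒ 12 = 10p ⇒ p = 1.2, Q = 8.8.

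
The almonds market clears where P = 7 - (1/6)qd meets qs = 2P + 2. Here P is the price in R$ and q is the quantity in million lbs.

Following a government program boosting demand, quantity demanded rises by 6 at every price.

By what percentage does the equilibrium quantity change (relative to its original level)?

Original equilibrium: 42 - 6P = 2P + 2 gives 40 = 8P, so P = 5 and q = 12.
After the shift, demand is qd = 48 - 6P and supply is qs = 2P + 2.
Clearing the new market: 48 - 6P = 2P + 2, so P = 5.75 and q = 13.5.
%Δq = (13.5 − 12) / 12 × 100 = +12.5%.

+12.5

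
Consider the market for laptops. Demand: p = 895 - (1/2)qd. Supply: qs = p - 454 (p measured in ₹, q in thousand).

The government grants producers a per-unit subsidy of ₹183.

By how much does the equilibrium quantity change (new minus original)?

+122

Original equilibrium: 1790 - 2p = p - 454 gives 2244 = 3p, so p = 748 and q = 294.
Since sellers receive the price plus the subsidy, the effective supply curve becomes qs = p - 271.
Equate the new curves: 1790 - 2p = p - 271, giving 2061 = 3p, p = 687, q = 416.
Δq = 416 − 294 = +122.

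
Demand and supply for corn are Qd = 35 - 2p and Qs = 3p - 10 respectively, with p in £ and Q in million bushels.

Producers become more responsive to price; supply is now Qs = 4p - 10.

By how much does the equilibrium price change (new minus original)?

Before the shock: 35 - 2p = 3p - 10 ⇒ 45 = 5p ⇒ p = 9, Q = 17.
After the shift, demand is Qd = 35 - 2p and supply is Qs = 4p - 10.
Equate the new curves: 35 - 2p = 4p - 10, giving 45 = 6p, p = 7.5, Q = 20.
Δp = 7.5 − 9 = -1.5.

-1.5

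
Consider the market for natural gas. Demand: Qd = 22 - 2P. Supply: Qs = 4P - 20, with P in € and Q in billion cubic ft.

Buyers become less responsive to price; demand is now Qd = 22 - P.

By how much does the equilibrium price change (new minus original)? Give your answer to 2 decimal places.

Before the shock: 22 - 2P = 4P - 20 ⇒ 42 = 6P ⇒ P = 7, Q = 8.
With the change applied: demand Qd = 22 - P, supply Qs = 4P - 20.
Equate the new curves: 22 - P = 4P - 20, giving 42 = 5P, P = 8.4, Q = 13.6.
ΔP = 8.4 − 7 = +1.40.

+1.40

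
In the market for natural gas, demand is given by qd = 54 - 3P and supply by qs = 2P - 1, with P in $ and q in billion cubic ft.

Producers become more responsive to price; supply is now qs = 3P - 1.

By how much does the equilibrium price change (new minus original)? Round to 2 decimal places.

-1.83

Before the shock: 54 - 3P = 2P - 1 ⇒ 55 = 5P ⇒ P = 11, q = 21.
After the shift, demand is qd = 54 - 3P and supply is qs = 3P - 1.
New equilibrium: 54 - 3P = 3P - 1 ⇒ 55 = 6P ⇒ P = 55/6 ≈ 9.1667, q = 26.5.
ΔP = 9.1667 − 11 = -1.83.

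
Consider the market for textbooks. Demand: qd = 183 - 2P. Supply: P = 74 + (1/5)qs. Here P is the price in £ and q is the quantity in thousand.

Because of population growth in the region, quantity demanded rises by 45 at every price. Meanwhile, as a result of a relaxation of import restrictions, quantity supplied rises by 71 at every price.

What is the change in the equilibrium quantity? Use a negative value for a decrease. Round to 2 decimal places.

Initially, 183 - 2P = 5P - 370, so 553 = 7P and P = 79, q = 25.
With the change applied: demand qd = 228 - 2P, supply qs = 5P - 299.
New equilibrium: 228 - 2P = 5P - 299 ⇒ 527 = 7P ⇒ P = 527/7 ≈ 75.2857, q = 542/7 ≈ 77.4286.
Δq = 77.4286 − 25 = +52.43.

+52.43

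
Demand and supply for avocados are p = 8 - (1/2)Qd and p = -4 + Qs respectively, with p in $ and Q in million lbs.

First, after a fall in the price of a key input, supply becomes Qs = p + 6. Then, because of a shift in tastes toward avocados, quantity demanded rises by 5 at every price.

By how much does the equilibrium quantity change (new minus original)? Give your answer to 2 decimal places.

Initially, 16 - 2p = p + 4, so 12 = 3p and p = 4, Q = 8.
The shock moves the curves to Qd = 21 - 2p and Qs = p + 6.
Clearing the new market: 21 - 2p = p + 6, so p = 5 and Q = 11.
ΔQ = 11 − 8 = +3.00.

+3.00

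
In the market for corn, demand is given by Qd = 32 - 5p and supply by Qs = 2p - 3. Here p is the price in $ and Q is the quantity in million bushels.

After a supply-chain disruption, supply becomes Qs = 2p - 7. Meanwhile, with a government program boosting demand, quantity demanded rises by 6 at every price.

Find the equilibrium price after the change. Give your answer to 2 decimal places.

Initially, 32 - 5p = 2p - 3, so 35 = 7p and p = 5, Q = 7.
With the change applied: demand Qd = 38 - 5p, supply Qs = 2p - 7.
Equate the new curves: 38 - 5p = 2p - 7, giving 45 = 7p, p = 45/7 ≈ 6.4286, Q = 41/7 ≈ 5.8571.

6.43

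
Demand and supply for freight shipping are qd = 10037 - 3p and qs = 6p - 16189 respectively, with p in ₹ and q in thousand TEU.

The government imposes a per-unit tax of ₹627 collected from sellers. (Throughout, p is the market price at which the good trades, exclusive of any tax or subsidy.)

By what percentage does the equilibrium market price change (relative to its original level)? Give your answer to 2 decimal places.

Before the shock: 10037 - 3p = 6p - 16189 ⇒ 26226 = 9p ⇒ p = 2914, q = 1295.
Since sellers keep the price net of the tax, the effective supply curve becomes qs = 6p - 19951.
Equate the new curves: 10037 - 3p = 6p - 19951, giving 29988 = 9p, p = 3332, q = 41.
%Δp = (3332 − 2914) / 2914 × 100 = +14.34%.

+14.34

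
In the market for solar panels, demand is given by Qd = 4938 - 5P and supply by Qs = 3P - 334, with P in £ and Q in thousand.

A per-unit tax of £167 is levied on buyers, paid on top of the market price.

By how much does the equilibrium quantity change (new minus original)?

Before the shock: 4938 - 5P = 3P - 334 ⇒ 5272 = 8P ⇒ P = 659, Q = 1643.
Since buyers pay the price plus the tax, the effective demand curve becomes Qd = 4103 - 5P.
Clearing the new market: 4103 - 5P = 3P - 334, so P = 554.625 and Q = 1329.875.
ΔQ = 1329.875 − 1643 = -313.125.

-313.125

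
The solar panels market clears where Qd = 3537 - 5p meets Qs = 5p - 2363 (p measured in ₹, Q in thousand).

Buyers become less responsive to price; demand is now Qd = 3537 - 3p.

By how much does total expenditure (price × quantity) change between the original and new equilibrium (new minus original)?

+630488.75

Before the shock: 3537 - 5p = 5p - 2363 ⇒ 5900 = 10p ⇒ p = 590, Q = 587.
After the shift, demand is Qd = 3537 - 3p and supply is Qs = 5p - 2363.
Setting them equal: 3537 - 3p = 5p - 2363 → 5900 = 8p, so p = 737.5 and Q = 1324.5.
Expenditure moves from 590×587 = 346330 to 737.5×1324.5 = 976818.75; change = +630488.75.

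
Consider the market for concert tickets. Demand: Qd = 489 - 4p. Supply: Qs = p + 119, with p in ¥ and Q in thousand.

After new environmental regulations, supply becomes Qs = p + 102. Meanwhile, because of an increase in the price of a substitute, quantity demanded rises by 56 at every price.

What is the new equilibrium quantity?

Before the shock: 489 - 4p = p + 119 ⇒ 370 = 5p ⇒ p = 74, Q = 193.
After the shift, demand is Qd = 545 - 4p and supply is Qs = p + 102.
New equilibrium: 545 - 4p = p + 102 ⇒ 443 = 5p ⇒ p = 88.6, Q = 190.6.

190.6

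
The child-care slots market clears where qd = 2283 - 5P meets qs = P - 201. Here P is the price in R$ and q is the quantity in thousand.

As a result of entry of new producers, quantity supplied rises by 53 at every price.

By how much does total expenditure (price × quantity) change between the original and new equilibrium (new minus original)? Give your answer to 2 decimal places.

+16013.36

Solve the original market: 2283 - 5P = P - 201, hence P = 414 and q = 213.
After the shift, demand is qd = 2283 - 5P and supply is qs = P - 148.
Setting them equal: 2283 - 5P = P - 148 → 2431 = 6P, so P = 2431/6 ≈ 405.1667 and q = 1543/6 ≈ 257.1667.
Expenditure moves from 414×213 = 88182 to 405.1667×257.1667 = 104195.3611; change = +16013.36.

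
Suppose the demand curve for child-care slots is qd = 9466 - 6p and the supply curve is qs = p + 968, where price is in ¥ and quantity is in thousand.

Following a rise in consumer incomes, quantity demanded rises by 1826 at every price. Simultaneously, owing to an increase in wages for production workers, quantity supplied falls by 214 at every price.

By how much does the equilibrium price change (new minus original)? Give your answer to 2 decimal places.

Solve the original market: 9466 - 6p = p + 968, hence p = 1214 and q = 2182.
With the change applied: demand qd = 11292 - 6p, supply qs = p + 754.
Setting them equal: 11292 - 6p = p + 754 → 10538 = 7p, so p = 10538/7 ≈ 1505.4286 and q = 15816/7 ≈ 2259.4286.
Δp = 1505.4286 − 1214 = +291.43.

+291.43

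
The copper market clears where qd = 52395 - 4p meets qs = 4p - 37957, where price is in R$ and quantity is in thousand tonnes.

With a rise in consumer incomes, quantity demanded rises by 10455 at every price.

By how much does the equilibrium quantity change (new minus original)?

+5227.5

Before the shock: 52395 - 4p = 4p - 37957 ⇒ 90352 = 8p ⇒ p = 11294, q = 7219.
With the change applied: demand qd = 62850 - 4p, supply qs = 4p - 37957.
Clearing the new market: 62850 - 4p = 4p - 37957, so p = 12600.875 and q = 12446.5.
Δq = 12446.5 − 7219 = +5227.5.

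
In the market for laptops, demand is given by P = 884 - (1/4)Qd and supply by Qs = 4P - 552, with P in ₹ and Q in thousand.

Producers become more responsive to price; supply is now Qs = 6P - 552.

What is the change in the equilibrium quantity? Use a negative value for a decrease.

Original equilibrium: 3536 - 4P = 4P - 552 gives 4088 = 8P, so P = 511 and Q = 1492.
After the shift, demand is Qd = 3536 - 4P and supply is Qs = 6P - 552.
Clearing the new market: 3536 - 4P = 6P - 552, so P = 408.8 and Q = 1900.8.
ΔQ = 1900.8 − 1492 = +408.8.

+408.8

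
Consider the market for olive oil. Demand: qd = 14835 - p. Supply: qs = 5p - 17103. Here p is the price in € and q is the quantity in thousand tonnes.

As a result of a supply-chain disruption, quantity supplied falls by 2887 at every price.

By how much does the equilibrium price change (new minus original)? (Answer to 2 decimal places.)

Original equilibrium: 14835 - p = 5p - 17103 gives 31938 = 6p, so p = 5323 and q = 9512.
With the change applied: demand qd = 14835 - p, supply qs = 5p - 19990.
Setting them equal: 14835 - p = 5p - 19990 → 34825 = 6p, so p = 34825/6 ≈ 5804.1667 and q = 54185/6 ≈ 9030.8333.
Δp = 5804.1667 − 5323 = +481.17.

+481.17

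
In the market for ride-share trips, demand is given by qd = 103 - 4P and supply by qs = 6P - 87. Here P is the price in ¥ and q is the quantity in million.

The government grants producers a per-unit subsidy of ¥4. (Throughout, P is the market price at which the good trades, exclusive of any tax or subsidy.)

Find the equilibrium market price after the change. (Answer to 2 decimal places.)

16.60

Original equilibrium: 103 - 4P = 6P - 87 gives 190 = 10P, so P = 19 and q = 27.
Since sellers receive the price plus the subsidy, the effective supply curve becomes qs = 6P - 63.
New equilibrium: 103 - 4P = 6P - 63 ⇒ 166 = 10P ⇒ P = 16.6, q = 36.6.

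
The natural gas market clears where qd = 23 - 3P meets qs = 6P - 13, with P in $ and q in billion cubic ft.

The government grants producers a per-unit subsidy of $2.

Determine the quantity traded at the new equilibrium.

15

Original equilibrium: 23 - 3P = 6P - 13 gives 36 = 9P, so P = 4 and q = 11.
Since sellers receive the price plus the subsidy, the effective supply curve becomes qs = 6P - 1.
Equate the new curves: 23 - 3P = 6P - 1, giving 24 = 9P, P = 8/3 ≈ 2.6667, q = 15.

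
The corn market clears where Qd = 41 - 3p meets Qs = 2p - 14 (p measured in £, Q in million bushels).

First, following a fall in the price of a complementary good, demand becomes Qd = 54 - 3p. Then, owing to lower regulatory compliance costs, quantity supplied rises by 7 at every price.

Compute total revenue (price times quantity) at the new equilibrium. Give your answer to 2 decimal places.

Solve the original market: 41 - 3p = 2p - 14, hence p = 11 and Q = 8.
After the shift, demand is Qd = 54 - 3p and supply is Qs = 2p - 7.
New equilibrium: 54 - 3p = 2p - 7 ⇒ 61 = 5p ⇒ p = 12.2, Q = 17.4.
New expenditure = 12.2 × 17.4 = 212.28.

212.28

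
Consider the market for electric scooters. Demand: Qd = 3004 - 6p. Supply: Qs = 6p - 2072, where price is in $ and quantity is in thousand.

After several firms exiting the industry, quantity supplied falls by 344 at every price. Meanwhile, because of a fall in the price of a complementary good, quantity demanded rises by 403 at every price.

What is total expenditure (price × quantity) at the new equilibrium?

240441.375

Initially, 3004 - 6p = 6p - 2072, so 5076 = 12p and p = 423, Q = 466.
With the change applied: demand Qd = 3407 - 6p, supply Qs = 6p - 2416.
New equilibrium: 3407 - 6p = 6p - 2416 ⇒ 5823 = 12p ⇒ p = 485.25, Q = 495.5.
New expenditure = 485.25 × 495.5 = 240441.375.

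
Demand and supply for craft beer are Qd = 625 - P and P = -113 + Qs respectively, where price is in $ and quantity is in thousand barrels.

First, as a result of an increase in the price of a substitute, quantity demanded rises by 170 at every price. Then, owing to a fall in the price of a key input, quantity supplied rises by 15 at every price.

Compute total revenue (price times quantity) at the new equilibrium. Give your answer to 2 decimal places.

153910.25

Before the shock: 625 - P = P + 113 ⇒ 512 = 2P ⇒ P = 256, Q = 369.
The new curves are Qd = 795 - P (demand) and Qs = P + 128 (supply).
Equate the new curves: 795 - P = P + 128, giving 667 = 2P, P = 333.5, Q = 461.5.
New expenditure = 333.5 × 461.5 = 153910.25.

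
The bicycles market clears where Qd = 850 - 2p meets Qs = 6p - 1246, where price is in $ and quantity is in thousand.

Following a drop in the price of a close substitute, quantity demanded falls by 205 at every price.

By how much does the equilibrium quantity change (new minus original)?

Original equilibrium: 850 - 2p = 6p - 1246 gives 2096 = 8p, so p = 262 and Q = 326.
With the change applied: demand Qd = 645 - 2p, supply Qs = 6p - 1246.
Clearing the new market: 645 - 2p = 6p - 1246, so p = 236.375 and Q = 172.25.
ΔQ = 172.25 − 326 = -153.75.

-153.75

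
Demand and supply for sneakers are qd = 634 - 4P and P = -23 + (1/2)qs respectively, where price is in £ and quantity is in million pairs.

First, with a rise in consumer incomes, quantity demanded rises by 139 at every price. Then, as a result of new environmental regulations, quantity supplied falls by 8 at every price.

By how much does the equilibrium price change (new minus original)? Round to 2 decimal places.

Solve the original market: 634 - 4P = 2P + 46, hence P = 98 and q = 242.
With the change applied: demand qd = 773 - 4P, supply qs = 2P + 38.
Setting them equal: 773 - 4P = 2P + 38 → 735 = 6P, so P = 122.5 and q = 283.
ΔP = 122.5 − 98 = +24.50.

+24.50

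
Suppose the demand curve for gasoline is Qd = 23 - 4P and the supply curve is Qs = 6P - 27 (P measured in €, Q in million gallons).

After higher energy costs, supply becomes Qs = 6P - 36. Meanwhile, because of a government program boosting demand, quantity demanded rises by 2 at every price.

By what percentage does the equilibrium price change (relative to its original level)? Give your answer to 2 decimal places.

+22.00

Original equilibrium: 23 - 4P = 6P - 27 gives 50 = 10P, so P = 5 and Q = 3.
With the change applied: demand Qd = 25 - 4P, supply Qs = 6P - 36.
Clearing the new market: 25 - 4P = 6P - 36, so P = 6.1 and Q = 0.6.
%ΔP = (6.1 − 5) / 5 × 100 = +22.00%.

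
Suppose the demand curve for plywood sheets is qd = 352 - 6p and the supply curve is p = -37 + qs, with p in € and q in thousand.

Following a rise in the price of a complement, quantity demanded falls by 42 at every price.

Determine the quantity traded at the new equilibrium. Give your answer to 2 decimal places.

Before the shock: 352 - 6p = p + 37 ⇒ 315 = 7p ⇒ p = 45, q = 82.
With the change applied: demand qd = 310 - 6p, supply qs = p + 37.
Setting them equal: 310 - 6p = p + 37 → 273 = 7p, so p = 39 and q = 76.

76.00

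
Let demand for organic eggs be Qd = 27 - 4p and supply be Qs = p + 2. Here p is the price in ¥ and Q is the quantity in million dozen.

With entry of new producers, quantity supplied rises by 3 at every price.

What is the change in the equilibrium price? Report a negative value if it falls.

-0.6

Initially, 27 - 4p = p + 2, so 25 = 5p and p = 5, Q = 7.
After the shift, demand is Qd = 27 - 4p and supply is Qs = p + 5.
Clearing the new market: 27 - 4p = p + 5, so p = 4.4 and Q = 9.4.
Δp = 4.4 − 5 = -0.6.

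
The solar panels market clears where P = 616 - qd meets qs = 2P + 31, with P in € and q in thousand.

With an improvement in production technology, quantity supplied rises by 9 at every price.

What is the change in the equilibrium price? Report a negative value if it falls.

Before the shock: 616 - P = 2P + 31 ⇒ 585 = 3P ⇒ P = 195, q = 421.
The shock moves the curves to qd = 616 - P and qs = 2P + 40.
Equate the new curves: 616 - P = 2P + 40, giving 576 = 3P, P = 192, q = 424.
ΔP = 192 − 195 = -3.

-3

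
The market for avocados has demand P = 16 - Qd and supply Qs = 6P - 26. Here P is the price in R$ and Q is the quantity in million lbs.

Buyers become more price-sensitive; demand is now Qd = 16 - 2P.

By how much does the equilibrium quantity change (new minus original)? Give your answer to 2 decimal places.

Initially, 16 - P = 6P - 26, so 42 = 7P and P = 6, Q = 10.
The new curves are Qd = 16 - 2P (demand) and Qs = 6P - 26 (supply).
Setting them equal: 16 - 2P = 6P - 26 → 42 = 8P, so P = 5.25 and Q = 5.5.
ΔQ = 5.5 − 10 = -4.50.

-4.50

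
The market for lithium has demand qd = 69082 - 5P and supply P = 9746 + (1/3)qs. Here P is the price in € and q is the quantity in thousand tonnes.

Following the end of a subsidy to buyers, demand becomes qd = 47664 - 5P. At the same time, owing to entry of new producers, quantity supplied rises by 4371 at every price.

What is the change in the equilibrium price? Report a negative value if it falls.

Solve the original market: 69082 - 5P = 3P - 29238, hence P = 12290 and q = 7632.
After the shift, demand is qd = 47664 - 5P and supply is qs = 3P - 24867.
New equilibrium: 47664 - 5P = 3P - 24867 ⇒ 72531 = 8P ⇒ P = 9066.375, q = 2332.125.
ΔP = 9066.375 − 12290 = -3223.625.

-3223.625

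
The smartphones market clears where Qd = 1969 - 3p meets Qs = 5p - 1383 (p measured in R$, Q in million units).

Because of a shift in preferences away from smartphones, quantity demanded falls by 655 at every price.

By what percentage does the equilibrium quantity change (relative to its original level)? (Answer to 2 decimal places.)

-57.50

Initially, 1969 - 3p = 5p - 1383, so 3352 = 8p and p = 419, Q = 712.
The new curves are Qd = 1314 - 3p (demand) and Qs = 5p - 1383 (supply).
Clearing the new market: 1314 - 3p = 5p - 1383, so p = 337.125 and Q = 302.625.
%ΔQ = (302.625 − 712) / 712 × 100 = -57.50%.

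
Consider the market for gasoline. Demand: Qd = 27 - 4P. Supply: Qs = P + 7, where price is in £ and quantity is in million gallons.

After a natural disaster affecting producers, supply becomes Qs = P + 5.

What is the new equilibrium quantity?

9.4

Initially, 27 - 4P = P + 7, so 20 = 5P and P = 4, Q = 11.
After the shift, demand is Qd = 27 - 4P and supply is Qs = P + 5.
Equate the new curves: 27 - 4P = P + 5, giving 22 = 5P, P = 4.4, Q = 9.4.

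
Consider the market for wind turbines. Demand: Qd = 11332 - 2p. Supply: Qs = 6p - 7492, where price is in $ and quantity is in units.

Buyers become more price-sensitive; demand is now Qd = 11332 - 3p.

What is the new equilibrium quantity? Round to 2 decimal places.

Initially, 11332 - 2p = 6p - 7492, so 18824 = 8p and p = 2353, Q = 6626.
With the change applied: demand Qd = 11332 - 3p, supply Qs = 6p - 7492.
Equate the new curves: 11332 - 3p = 6p - 7492, giving 18824 = 9p, p = 18824/9 ≈ 2091.5556, Q = 15172/3 ≈ 5057.3333.

5057.33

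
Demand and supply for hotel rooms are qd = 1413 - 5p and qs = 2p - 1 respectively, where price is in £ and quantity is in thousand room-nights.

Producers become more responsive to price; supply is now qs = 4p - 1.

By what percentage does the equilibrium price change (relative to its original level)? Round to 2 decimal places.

Initially, 1413 - 5p = 2p - 1, so 1414 = 7p and p = 202, q = 403.
The shock moves the curves to qd = 1413 - 5p and qs = 4p - 1.
New equilibrium: 1413 - 5p = 4p - 1 ⇒ 1414 = 9p ⇒ p = 1414/9 ≈ 157.1111, q = 5647/9 ≈ 627.4444.
%Δp = (157.1111 − 202) / 202 × 100 = -22.22%.

-22.22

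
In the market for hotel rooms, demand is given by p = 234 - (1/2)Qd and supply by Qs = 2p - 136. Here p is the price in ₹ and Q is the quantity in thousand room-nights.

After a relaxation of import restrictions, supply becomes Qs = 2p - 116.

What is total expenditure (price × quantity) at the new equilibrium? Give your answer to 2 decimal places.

Before the shock: 468 - 2p = 2p - 136 ⇒ 604 = 4p ⇒ p = 151, Q = 166.
After the shift, demand is Qd = 468 - 2p and supply is Qs = 2p - 116.
Clearing the new market: 468 - 2p = 2p - 116, so p = 146 and Q = 176.
New expenditure = 146 × 176 = 25696.00.

25696.00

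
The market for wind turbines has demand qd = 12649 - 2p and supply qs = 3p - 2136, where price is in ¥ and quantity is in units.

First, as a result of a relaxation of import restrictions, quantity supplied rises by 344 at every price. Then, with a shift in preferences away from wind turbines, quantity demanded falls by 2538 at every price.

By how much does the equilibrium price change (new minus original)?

Original equilibrium: 12649 - 2p = 3p - 2136 gives 14785 = 5p, so p = 2957 and q = 6735.
After the shift, demand is qd = 10111 - 2p and supply is qs = 3p - 1792.
Equate the new curves: 10111 - 2p = 3p - 1792, giving 11903 = 5p, p = 2380.6, q = 5349.8.
Δp = 2380.6 − 2957 = -576.4.

-576.4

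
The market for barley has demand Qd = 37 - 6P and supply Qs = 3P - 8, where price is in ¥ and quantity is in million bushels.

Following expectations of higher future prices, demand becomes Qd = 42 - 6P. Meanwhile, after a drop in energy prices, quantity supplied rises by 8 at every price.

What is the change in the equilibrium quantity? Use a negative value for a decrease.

Before the shock: 37 - 6P = 3P - 8 ⇒ 45 = 9P ⇒ P = 5, Q = 7.
With the change applied: demand Qd = 42 - 6P, supply Qs = 3P.
Clearing the new market: 42 - 6P = 3P, so P = 14/3 ≈ 4.6667 and Q = 14.
ΔQ = 14 − 7 = +7.

+7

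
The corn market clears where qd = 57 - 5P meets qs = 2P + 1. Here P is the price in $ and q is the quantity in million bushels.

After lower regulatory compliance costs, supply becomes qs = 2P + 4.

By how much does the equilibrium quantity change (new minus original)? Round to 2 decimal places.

+2.14

Solve the original market: 57 - 5P = 2P + 1, hence P = 8 and q = 17.
The shock moves the curves to qd = 57 - 5P and qs = 2P + 4.
Setting them equal: 57 - 5P = 2P + 4 → 53 = 7P, so P = 53/7 ≈ 7.5714 and q = 134/7 ≈ 19.1429.
Δq = 19.1429 − 17 = +2.14.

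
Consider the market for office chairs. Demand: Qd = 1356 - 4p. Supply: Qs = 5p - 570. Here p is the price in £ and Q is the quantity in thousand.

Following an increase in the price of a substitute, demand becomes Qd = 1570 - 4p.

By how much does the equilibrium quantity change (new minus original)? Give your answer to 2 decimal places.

+118.89

Before the shock: 1356 - 4p = 5p - 570 ⇒ 1926 = 9p ⇒ p = 214, Q = 500.
With the change applied: demand Qd = 1570 - 4p, supply Qs = 5p - 570.
Clearing the new market: 1570 - 4p = 5p - 570, so p = 2140/9 ≈ 237.7778 and Q = 5570/9 ≈ 618.8889.
ΔQ = 618.8889 − 500 = +118.89.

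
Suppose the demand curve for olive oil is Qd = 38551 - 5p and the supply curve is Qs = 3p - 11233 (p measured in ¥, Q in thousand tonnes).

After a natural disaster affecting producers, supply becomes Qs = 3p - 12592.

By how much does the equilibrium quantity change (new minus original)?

Initially, 38551 - 5p = 3p - 11233, so 49784 = 8p and p = 6223, Q = 7436.
The new curves are Qd = 38551 - 5p (demand) and Qs = 3p - 12592 (supply).
Equate the new curves: 38551 - 5p = 3p - 12592, giving 51143 = 8p, p = 6392.875, Q = 6586.625.
ΔQ = 6586.625 − 7436 = -849.375.

-849.375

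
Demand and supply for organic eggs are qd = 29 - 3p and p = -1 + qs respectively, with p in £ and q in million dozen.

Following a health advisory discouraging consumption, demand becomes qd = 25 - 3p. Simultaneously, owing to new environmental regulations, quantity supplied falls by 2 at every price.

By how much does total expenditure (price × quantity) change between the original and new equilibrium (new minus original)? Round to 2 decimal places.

-20.25

Original equilibrium: 29 - 3p = p + 1 gives 28 = 4p, so p = 7 and q = 8.
The new curves are qd = 25 - 3p (demand) and qs = p - 1 (supply).
Equate the new curves: 25 - 3p = p - 1, giving 26 = 4p, p = 6.5, q = 5.5.
Expenditure moves from 7×8 = 56 to 6.5×5.5 = 35.75; change = -20.25.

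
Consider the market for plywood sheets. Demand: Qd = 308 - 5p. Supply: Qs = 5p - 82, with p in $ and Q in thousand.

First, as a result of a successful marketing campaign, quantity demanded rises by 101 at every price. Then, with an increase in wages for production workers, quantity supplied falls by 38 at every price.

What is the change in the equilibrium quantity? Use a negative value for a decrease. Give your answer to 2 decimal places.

+31.50

Before the shock: 308 - 5p = 5p - 82 ⇒ 390 = 10p ⇒ p = 39, Q = 113.
The new curves are Qd = 409 - 5p (demand) and Qs = 5p - 120 (supply).
Setting them equal: 409 - 5p = 5p - 120 → 529 = 10p, so p = 52.9 and Q = 144.5.
ΔQ = 144.5 − 113 = +31.50.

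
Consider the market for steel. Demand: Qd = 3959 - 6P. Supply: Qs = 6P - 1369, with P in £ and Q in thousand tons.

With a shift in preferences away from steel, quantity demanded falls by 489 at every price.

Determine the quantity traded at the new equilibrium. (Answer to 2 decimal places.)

1050.50

Initially, 3959 - 6P = 6P - 1369, so 5328 = 12P and P = 444, Q = 1295.
After the shift, demand is Qd = 3470 - 6P and supply is Qs = 6P - 1369.
Equate the new curves: 3470 - 6P = 6P - 1369, giving 4839 = 12P, P = 403.25, Q = 1050.5.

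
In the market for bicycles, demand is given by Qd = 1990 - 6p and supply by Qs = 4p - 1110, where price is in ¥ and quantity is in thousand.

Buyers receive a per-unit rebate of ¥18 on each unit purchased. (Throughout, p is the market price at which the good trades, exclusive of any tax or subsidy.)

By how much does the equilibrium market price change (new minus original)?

Initially, 1990 - 6p = 4p - 1110, so 3100 = 10p and p = 310, Q = 130.
Since buyers' out-of-pocket price is the market price minus the rebate, the effective demand curve becomes Qd = 2098 - 6p.
Clearing the new market: 2098 - 6p = 4p - 1110, so p = 320.8 and Q = 173.2.
Δp = 320.8 − 310 = +10.8.

+10.8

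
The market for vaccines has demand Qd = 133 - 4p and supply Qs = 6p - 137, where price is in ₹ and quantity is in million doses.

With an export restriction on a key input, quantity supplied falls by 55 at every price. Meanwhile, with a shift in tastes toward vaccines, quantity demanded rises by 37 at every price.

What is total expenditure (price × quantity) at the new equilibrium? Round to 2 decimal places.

Before the shock: 133 - 4p = 6p - 137 ⇒ 270 = 10p ⇒ p = 27, Q = 25.
The shock moves the curves to Qd = 170 - 4p and Qs = 6p - 192.
New equilibrium: 170 - 4p = 6p - 192 ⇒ 362 = 10p ⇒ p = 36.2, Q = 25.2.
New expenditure = 36.2 × 25.2 = 912.24.

912.24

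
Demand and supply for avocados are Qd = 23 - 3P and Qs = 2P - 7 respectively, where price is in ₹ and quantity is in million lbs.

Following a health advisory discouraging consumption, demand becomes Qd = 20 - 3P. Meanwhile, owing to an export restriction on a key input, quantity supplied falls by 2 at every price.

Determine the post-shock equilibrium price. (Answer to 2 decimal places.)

5.80

Original equilibrium: 23 - 3P = 2P - 7 gives 30 = 5P, so P = 6 and Q = 5.
The shock moves the curves to Qd = 20 - 3P and Qs = 2P - 9.
Equate the new curves: 20 - 3P = 2P - 9, giving 29 = 5P, P = 5.8, Q = 2.6.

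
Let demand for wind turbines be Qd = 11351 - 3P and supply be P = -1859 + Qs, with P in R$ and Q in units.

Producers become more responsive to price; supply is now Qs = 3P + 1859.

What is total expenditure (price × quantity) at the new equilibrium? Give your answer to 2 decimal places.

Solve the original market: 11351 - 3P = P + 1859, hence P = 2373 and Q = 4232.
After the shift, demand is Qd = 11351 - 3P and supply is Qs = 3P + 1859.
New equilibrium: 11351 - 3P = 3P + 1859 ⇒ 9492 = 6P ⇒ P = 1582, Q = 6605.
New expenditure = 1582 × 6605 = 10449110.00.

10449110.00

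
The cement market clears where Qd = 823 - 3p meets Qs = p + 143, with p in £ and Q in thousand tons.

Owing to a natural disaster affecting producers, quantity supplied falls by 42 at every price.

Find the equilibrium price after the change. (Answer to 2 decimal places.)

180.50

Before the shock: 823 - 3p = p + 143 ⇒ 680 = 4p ⇒ p = 170, Q = 313.
The shock moves the curves to Qd = 823 - 3p and Qs = p + 101.
New equilibrium: 823 - 3p = p + 101 ⇒ 722 = 4p ⇒ p = 180.5, Q = 281.5.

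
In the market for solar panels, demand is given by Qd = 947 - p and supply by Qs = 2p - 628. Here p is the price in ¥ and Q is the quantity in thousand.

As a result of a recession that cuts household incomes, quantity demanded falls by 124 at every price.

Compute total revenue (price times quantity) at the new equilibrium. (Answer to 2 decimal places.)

164124.22

Original equilibrium: 947 - p = 2p - 628 gives 1575 = 3p, so p = 525 and Q = 422.
The new curves are Qd = 823 - p (demand) and Qs = 2p - 628 (supply).
Setting them equal: 823 - p = 2p - 628 → 1451 = 3p, so p = 1451/3 ≈ 483.6667 and Q = 1018/3 ≈ 339.3333.
New expenditure = 483.6667 × 339.3333 = 164124.22.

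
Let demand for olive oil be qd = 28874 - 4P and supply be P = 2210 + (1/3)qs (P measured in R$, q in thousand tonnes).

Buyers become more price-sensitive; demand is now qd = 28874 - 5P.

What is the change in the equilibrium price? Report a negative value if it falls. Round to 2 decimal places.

Original equilibrium: 28874 - 4P = 3P - 6630 gives 35504 = 7P, so P = 5072 and q = 8586.
With the change applied: demand qd = 28874 - 5P, supply qs = 3P - 6630.
Clearing the new market: 28874 - 5P = 3P - 6630, so P = 4438 and q = 6684.
ΔP = 4438 − 5072 = -634.00.

-634.00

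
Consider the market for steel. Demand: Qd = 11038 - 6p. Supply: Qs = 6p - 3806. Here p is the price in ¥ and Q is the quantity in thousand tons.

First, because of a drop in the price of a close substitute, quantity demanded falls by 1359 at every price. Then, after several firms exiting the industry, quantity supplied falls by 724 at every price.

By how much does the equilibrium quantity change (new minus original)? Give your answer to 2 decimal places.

-1041.50

Original equilibrium: 11038 - 6p = 6p - 3806 gives 14844 = 12p, so p = 1237 and Q = 3616.
After the shift, demand is Qd = 9679 - 6p and supply is Qs = 6p - 4530.
Equate the new curves: 9679 - 6p = 6p - 4530, giving 14209 = 12p, p = 14209/12 ≈ 1184.0833, Q = 2574.5.
ΔQ = 2574.5 − 3616 = -1041.50.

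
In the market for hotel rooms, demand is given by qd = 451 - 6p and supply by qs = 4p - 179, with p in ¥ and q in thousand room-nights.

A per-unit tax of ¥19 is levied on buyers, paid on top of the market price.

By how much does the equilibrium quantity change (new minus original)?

Original equilibrium: 451 - 6p = 4p - 179 gives 630 = 10p, so p = 63 and q = 73.
Since buyers pay the price plus the tax, the effective demand curve becomes qd = 337 - 6p.
New equilibrium: 337 - 6p = 4p - 179 ⇒ 516 = 10p ⇒ p = 51.6, q = 27.4.
Δq = 27.4 − 73 = -45.6.

-45.6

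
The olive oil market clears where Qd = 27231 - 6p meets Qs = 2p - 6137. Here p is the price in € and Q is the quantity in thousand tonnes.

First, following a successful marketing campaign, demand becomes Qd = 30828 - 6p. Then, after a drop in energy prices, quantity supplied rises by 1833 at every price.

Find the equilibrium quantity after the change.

Solve the original market: 27231 - 6p = 2p - 6137, hence p = 4171 and Q = 2205.
With the change applied: demand Qd = 30828 - 6p, supply Qs = 2p - 4304.
Setting them equal: 30828 - 6p = 2p - 4304 → 35132 = 8p, so p = 4391.5 and Q = 4479.

4479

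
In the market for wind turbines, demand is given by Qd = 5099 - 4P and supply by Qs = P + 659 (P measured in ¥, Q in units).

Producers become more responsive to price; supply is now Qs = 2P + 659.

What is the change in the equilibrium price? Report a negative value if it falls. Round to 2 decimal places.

Initially, 5099 - 4P = P + 659, so 4440 = 5P and P = 888, Q = 1547.
The new curves are Qd = 5099 - 4P (demand) and Qs = 2P + 659 (supply).
New equilibrium: 5099 - 4P = 2P + 659 ⇒ 4440 = 6P ⇒ P = 740, Q = 2139.
ΔP = 740 − 888 = -148.00.

-148.00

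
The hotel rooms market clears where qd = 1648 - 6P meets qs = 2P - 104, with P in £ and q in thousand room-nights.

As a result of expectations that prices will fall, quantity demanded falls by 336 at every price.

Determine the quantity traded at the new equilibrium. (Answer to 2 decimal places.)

250.00

Original equilibrium: 1648 - 6P = 2P - 104 gives 1752 = 8P, so P = 219 and q = 334.
After the shift, demand is qd = 1312 - 6P and supply is qs = 2P - 104.
Clearing the new market: 1312 - 6P = 2P - 104, so P = 177 and q = 250.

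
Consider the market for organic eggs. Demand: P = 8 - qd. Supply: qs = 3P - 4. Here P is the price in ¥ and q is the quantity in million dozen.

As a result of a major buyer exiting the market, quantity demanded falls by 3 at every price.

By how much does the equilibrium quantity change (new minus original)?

Initially, 8 - P = 3P - 4, so 12 = 4P and P = 3, q = 5.
The new curves are qd = 5 - P (demand) and qs = 3P - 4 (supply).
New equilibrium: 5 - P = 3P - 4 ⇒ 9 = 4P ⇒ P = 2.25, q = 2.75.
Δq = 2.75 − 5 = -2.25.

-2.25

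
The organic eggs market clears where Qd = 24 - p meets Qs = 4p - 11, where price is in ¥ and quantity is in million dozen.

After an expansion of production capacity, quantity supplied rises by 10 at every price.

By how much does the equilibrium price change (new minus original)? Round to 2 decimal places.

-2.00

Original equilibrium: 24 - p = 4p - 11 gives 35 = 5p, so p = 7 and Q = 17.
The shock moves the curves to Qd = 24 - p and Qs = 4p - 1.
Clearing the new market: 24 - p = 4p - 1, so p = 5 and Q = 19.
Δp = 5 − 7 = -2.00.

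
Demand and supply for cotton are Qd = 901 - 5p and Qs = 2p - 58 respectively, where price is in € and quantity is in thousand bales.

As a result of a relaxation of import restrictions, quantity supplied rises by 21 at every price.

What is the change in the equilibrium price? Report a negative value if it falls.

Before the shock: 901 - 5p = 2p - 58 ⇒ 959 = 7p ⇒ p = 137, Q = 216.
After the shift, demand is Qd = 901 - 5p and supply is Qs = 2p - 37.
Setting them equal: 901 - 5p = 2p - 37 → 938 = 7p, so p = 134 and Q = 231.
Δp = 134 − 137 = -3.

-3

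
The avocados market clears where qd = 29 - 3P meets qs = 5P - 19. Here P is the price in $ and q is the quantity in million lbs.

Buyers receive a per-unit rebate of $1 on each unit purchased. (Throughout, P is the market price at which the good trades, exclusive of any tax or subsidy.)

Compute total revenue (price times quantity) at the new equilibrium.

Initially, 29 - 3P = 5P - 19, so 48 = 8P and P = 6, q = 11.
Since buyers' out-of-pocket price is the market price minus the rebate, the effective demand curve becomes qd = 32 - 3P.
New equilibrium: 32 - 3P = 5P - 19 ⇒ 51 = 8P ⇒ P = 6.375, q = 12.875.
New expenditure = 6.375 × 12.875 = 82.078125.

82.078125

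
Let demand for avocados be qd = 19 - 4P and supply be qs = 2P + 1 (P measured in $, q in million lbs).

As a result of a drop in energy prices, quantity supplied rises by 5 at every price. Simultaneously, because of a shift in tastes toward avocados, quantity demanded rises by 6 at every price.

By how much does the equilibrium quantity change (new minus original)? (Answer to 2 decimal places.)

Solve the original market: 19 - 4P = 2P + 1, hence P = 3 and q = 7.
After the shift, demand is qd = 25 - 4P and supply is qs = 2P + 6.
Equate the new curves: 25 - 4P = 2P + 6, giving 19 = 6P, P = 19/6 ≈ 3.1667, q = 37/3 ≈ 12.3333.
Δq = 12.3333 − 7 = +5.33.

+5.33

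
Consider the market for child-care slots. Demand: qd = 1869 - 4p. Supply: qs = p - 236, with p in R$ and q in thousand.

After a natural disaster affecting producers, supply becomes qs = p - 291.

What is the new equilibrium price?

432

Solve the original market: 1869 - 4p = p - 236, hence p = 421 and q = 185.
The new curves are qd = 1869 - 4p (demand) and qs = p - 291 (supply).
Equate the new curves: 1869 - 4p = p - 291, giving 2160 = 5p, p = 432, q = 141.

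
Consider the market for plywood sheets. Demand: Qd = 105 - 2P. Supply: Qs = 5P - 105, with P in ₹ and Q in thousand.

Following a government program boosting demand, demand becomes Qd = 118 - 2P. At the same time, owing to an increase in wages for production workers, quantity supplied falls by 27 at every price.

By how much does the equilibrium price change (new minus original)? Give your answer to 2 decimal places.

+5.71

Solve the original market: 105 - 2P = 5P - 105, hence P = 30 and Q = 45.
The shock moves the curves to Qd = 118 - 2P and Qs = 5P - 132.
Clearing the new market: 118 - 2P = 5P - 132, so P = 250/7 ≈ 35.7143 and Q = 326/7 ≈ 46.5714.
ΔP = 35.7143 − 30 = +5.71.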